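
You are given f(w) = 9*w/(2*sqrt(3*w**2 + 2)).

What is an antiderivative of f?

An antiderivative is F(w) = 3*sqrt(3*w**2 + 2)/2.

The substitution u = 3*w**2 + 2 works: f is exactly (dF/du)*(du/dw) for that inner function.
Check: d/dw[3*sqrt(3*w**2 + 2)/2] = 9*w/(2*sqrt(3*w**2 + 2)) = f(w).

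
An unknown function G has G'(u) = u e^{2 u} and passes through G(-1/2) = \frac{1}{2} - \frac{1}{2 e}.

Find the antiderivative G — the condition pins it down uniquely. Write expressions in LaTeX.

Recognize the product-rule pattern: G'(u) = v'r + vr' with v = \frac{u}{2} - \frac{1}{4}, r = e^{2 u}, so integration by parts undoes it.
A general antiderivative is \frac{\left(2 u - 1\right) e^{2 u}}{4} + C.
The condition gives C = \frac{1}{2} - \frac{1}{2 e} - (- \frac{1}{2 e}) = \frac{1}{2}.
So G(u) = \frac{u e^{2 u}}{2} - \frac{e^{2 u}}{4} + \frac{1}{2}.
Check: d/du[\frac{u e^{2 u}}{2} - \frac{e^{2 u}}{4} + \frac{1}{2}] = u e^{2 u} = G'(u).

G(u) = \frac{u e^{2 u}}{2} - \frac{e^{2 u}}{4} + \frac{1}{2}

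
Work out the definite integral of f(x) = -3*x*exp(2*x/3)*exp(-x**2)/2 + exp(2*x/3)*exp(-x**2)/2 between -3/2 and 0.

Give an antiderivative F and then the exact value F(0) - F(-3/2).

f matches the chain-rule pattern g'(h)*h' with inner function h(x) = -x**2 + 2*x/3; substituting u = h(x) collapses the integral.
F(x) = 3*exp(-x**2 + 2*x/3)/4 is an antiderivative of f.
Check: d/dx[3*exp(-x**2 + 2*x/3)/4] = -3*x*exp(2*x/3)*exp(-x**2)/2 + exp(2*x/3)*exp(-x**2)/2 = f(x).
F(0) = 3/4; F(-3/2) = 3*exp(-13/4)/4.
Integral = F(0) - F(-3/2) = 3/4 - 3*exp(-13/4)/4.

Antiderivative: F(x) = 3*exp(-x**2 + 2*x/3)/4; value = 3/4 - 3*exp(-13/4)/4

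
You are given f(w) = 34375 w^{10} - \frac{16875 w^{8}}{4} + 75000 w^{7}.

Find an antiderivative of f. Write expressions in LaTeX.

An antiderivative is F(w) = 3125 w^{11} - \frac{1875 w^{9}}{4} + 9375 w^{8}.

f has the shape u'v + uv' for u = 1875 w^{8} and v = \frac{5 w^{3}}{3} - \frac{w}{4} + 5 — it is the derivative of the product u*v.
Check: d/dw[3125 w^{11} - \frac{1875 w^{9}}{4} + 9375 w^{8}] = 34375 w^{10} - \frac{16875 w^{8}}{4} + 75000 w^{7} = f(w).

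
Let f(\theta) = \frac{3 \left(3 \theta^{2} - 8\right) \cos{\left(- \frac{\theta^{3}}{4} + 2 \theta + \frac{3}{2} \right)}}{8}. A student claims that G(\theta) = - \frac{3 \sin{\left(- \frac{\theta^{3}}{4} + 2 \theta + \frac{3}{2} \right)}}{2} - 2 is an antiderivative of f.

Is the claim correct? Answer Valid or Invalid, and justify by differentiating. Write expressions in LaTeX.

d/d\theta[G] = \frac{9 \theta^{2} \cos{\left(- \frac{\theta^{3}}{4} + 2 \theta + \frac{3}{2} \right)}}{8} - 3 \cos{\left(- \frac{\theta^{3}}{4} + 2 \theta + \frac{3}{2} \right)}
This equals f(\theta) exactly, so the claim holds.

Valid. The derivative of G reproduces f.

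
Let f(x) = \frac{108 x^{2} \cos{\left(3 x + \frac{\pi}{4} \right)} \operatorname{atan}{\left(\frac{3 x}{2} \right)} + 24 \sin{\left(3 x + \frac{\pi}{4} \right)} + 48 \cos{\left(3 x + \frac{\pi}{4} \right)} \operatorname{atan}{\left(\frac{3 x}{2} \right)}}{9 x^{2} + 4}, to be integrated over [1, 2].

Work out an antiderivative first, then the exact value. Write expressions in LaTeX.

Recognize the product-rule pattern: f = u'v + uv' with u = 4 \operatorname{atan}{\left(\frac{3 x}{2} \right)}, v = \sin{\left(3 x + \frac{\pi}{4} \right)}, so integration by parts undoes it.
F(x) = 4 \sin{\left(3 x + \frac{\pi}{4} \right)} \operatorname{atan}{\left(\frac{3 x}{2} \right)} is an antiderivative of f.
Check: d/dx[4 \sin{\left(3 x + \frac{\pi}{4} \right)} \operatorname{atan}{\left(\frac{3 x}{2} \right)}] = \frac{108 x^{2} \cos{\left(3 x + \frac{\pi}{4} \right)} \operatorname{atan}{\left(\frac{3 x}{2} \right)} + 24 \sin{\left(3 x + \frac{\pi}{4} \right)} + 48 \cos{\left(3 x + \frac{\pi}{4} \right)} \operatorname{atan}{\left(\frac{3 x}{2} \right)}}{9 x^{2} + 4} = f(x).
F(2) = 4 \sin{\left(\frac{\pi}{4} + 6 \right)} \operatorname{atan}{\left(3 \right)}; F(1) = 4 \sin{\left(\frac{\pi}{4} + 3 \right)} \operatorname{atan}{\left(\frac{3}{2} \right)}.
Integral = F(2) - F(1) = - 4 \sin{\left(\frac{\pi}{4} + 3 \right)} \operatorname{atan}{\left(\frac{3}{2} \right)} + 4 \sin{\left(\frac{\pi}{4} + 6 \right)} \operatorname{atan}{\left(3 \right)}.

Antiderivative: F(x) = 4 \sin{\left(3 x + \frac{\pi}{4} \right)} \operatorname{atan}{\left(\frac{3 x}{2} \right)}; value = - 4 \sin{\left(\frac{\pi}{4} + 3 \right)} \operatorname{atan}{\left(\frac{3}{2} \right)} + 4 \sin{\left(\frac{\pi}{4} + 6 \right)} \operatorname{atan}{\left(3 \right)}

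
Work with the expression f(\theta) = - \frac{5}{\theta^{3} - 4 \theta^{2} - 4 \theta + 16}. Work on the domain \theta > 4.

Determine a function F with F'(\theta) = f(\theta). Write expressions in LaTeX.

An antiderivative is F(\theta) = - \frac{5 \log{\left(\theta - 4 \right)}}{12} + \frac{5 \log{\left(\theta - 2 \right)}}{8} - \frac{5 \log{\left(\theta + 2 \right)}}{24}.

Factor the denominator (\left(\theta - 4\right) \left(\theta - 2\right) \left(\theta + 2\right)) and decompose: f = - \frac{5}{24 \left(\theta + 2\right)} + \frac{5}{8 \left(\theta - 2\right)} - \frac{5}{12 \left(\theta - 4\right)}; each piece integrates to a log, atan, or power term.
Check: d/d\theta[- \frac{5 \log{\left(\theta - 4 \right)}}{12} + \frac{5 \log{\left(\theta - 2 \right)}}{8} - \frac{5 \log{\left(\theta + 2 \right)}}{24}] = - \frac{5}{\theta^{3} - 4 \theta^{2} - 4 \theta + 16} = f(\theta).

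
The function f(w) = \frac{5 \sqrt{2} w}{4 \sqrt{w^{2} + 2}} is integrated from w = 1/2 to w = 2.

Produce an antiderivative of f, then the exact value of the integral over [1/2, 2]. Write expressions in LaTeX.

Antiderivative: F(w) = \frac{5 \sqrt{2} \sqrt{w^{2} + 2}}{4}; value = - \frac{15 \sqrt{2}}{8} + \frac{5 \sqrt{3}}{2}

f matches the chain-rule pattern g'(h)*h' with inner function h(w) = \frac{w^{2}}{2} + 1; substituting u = h(w) collapses the integral.
F(w) = \frac{5 \sqrt{2} \sqrt{w^{2} + 2}}{4} is an antiderivative of f.
Check: d/dw[\frac{5 \sqrt{2} \sqrt{w^{2} + 2}}{4}] = \frac{5 \sqrt{2} w}{4 \sqrt{w^{2} + 2}} = f(w).
F(2) = \frac{5 \sqrt{3}}{2}; F(1/2) = \frac{15 \sqrt{2}}{8}.
Integral = F(2) - F(1/2) = - \frac{15 \sqrt{2}}{8} + \frac{5 \sqrt{3}}{2}.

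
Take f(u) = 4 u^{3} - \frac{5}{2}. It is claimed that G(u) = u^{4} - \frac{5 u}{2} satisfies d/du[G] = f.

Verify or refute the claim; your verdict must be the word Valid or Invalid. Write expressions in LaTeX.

Valid - differentiating G returns exactly f.

d/du[G] = 4 u^{3} - \frac{5}{2}
This equals f(u) exactly, so the claim holds.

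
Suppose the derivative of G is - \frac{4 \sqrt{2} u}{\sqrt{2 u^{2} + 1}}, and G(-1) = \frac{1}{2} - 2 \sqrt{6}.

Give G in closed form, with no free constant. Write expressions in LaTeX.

The substitution w = u^{2} + \frac{1}{2} works: G'(u) is exactly (dG/dw)*(dw/du) for that inner function.
A general antiderivative is - 4 \sqrt{u^{2} + \frac{1}{2}} + C.
The condition gives C = \frac{1}{2} - 2 \sqrt{6} - (- 2 \sqrt{6}) = \frac{1}{2}.
So G(u) = \frac{1}{2} - 4 \sqrt{u^{2} + \frac{1}{2}}.
Check: d/du[\frac{1}{2} - 4 \sqrt{u^{2} + \frac{1}{2}}] = - \frac{4 \sqrt{2} u}{\sqrt{2 u^{2} + 1}} = G'(u).

G(u) = \frac{1}{2} - 4 \sqrt{u^{2} + \frac{1}{2}}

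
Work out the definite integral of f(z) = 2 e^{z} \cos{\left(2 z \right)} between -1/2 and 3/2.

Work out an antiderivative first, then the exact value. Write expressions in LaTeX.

Antiderivative: F(z) = \frac{4 e^{z} \sin{\left(2 z \right)}}{5} + \frac{2 e^{z} \cos{\left(2 z \right)}}{5}; value = \frac{2 e^{\frac{3}{2}} \cos{\left(3 \right)}}{5} - \frac{2 \cos{\left(1 \right)}}{5 e^{\frac{1}{2}}} + \frac{4 \sin{\left(1 \right)}}{5 e^{\frac{1}{2}}} + \frac{4 e^{\frac{3}{2}} \sin{\left(3 \right)}}{5}

A candidate is checked by its d/dz: the result must match f(z).
F(z) = \frac{4 e^{z} \sin{\left(2 z \right)}}{5} + \frac{2 e^{z} \cos{\left(2 z \right)}}{5} is an antiderivative of f.
Check: d/dz[\frac{4 e^{z} \sin{\left(2 z \right)}}{5} + \frac{2 e^{z} \cos{\left(2 z \right)}}{5}] = 2 e^{z} \cos{\left(2 z \right)} = f(z).
F(3/2) = \frac{2 e^{\frac{3}{2}} \cos{\left(3 \right)}}{5} + \frac{4 e^{\frac{3}{2}} \sin{\left(3 \right)}}{5}; F(-1/2) = - \frac{4 \sin{\left(1 \right)}}{5 e^{\frac{1}{2}}} + \frac{2 \cos{\left(1 \right)}}{5 e^{\frac{1}{2}}}.
Integral = F(3/2) - F(-1/2) = \frac{2 e^{\frac{3}{2}} \cos{\left(3 \right)}}{5} - \frac{2 \cos{\left(1 \right)}}{5 e^{\frac{1}{2}}} + \frac{4 \sin{\left(1 \right)}}{5 e^{\frac{1}{2}}} + \frac{4 e^{\frac{3}{2}} \sin{\left(3 \right)}}{5}.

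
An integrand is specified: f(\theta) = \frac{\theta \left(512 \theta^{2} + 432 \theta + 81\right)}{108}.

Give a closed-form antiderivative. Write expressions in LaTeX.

An antiderivative is F(\theta) = \frac{32 \theta^{4}}{27} + \frac{4 \theta^{3}}{3} + \frac{3 \theta^{2}}{8}.

f matches the chain-rule pattern g'(h)*h' with inner function h(\theta) = \frac{4 \theta^{2}}{3} + \frac{3 \theta}{4}; substituting u = h(\theta) collapses the integral.
Check: d/d\theta[\frac{32 \theta^{4}}{27} + \frac{4 \theta^{3}}{3} + \frac{3 \theta^{2}}{8}] = \frac{128 \theta^{3}}{27} + 4 \theta^{2} + \frac{3 \theta}{4}, which equals f(\theta).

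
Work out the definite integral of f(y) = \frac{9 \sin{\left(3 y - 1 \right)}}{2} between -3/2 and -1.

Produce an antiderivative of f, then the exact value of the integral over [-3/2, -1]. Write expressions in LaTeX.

Antiderivative: F(y) = - \frac{3 \cos{\left(3 y - 1 \right)}}{2}; value = - \frac{3 \cos{\left(4 \right)}}{2} + \frac{3 \cos{\left(\frac{11}{2} \right)}}{2}

A first test for any F(y): its y-derivative must equal f(y) identically.
F(y) = - \frac{3 \cos{\left(3 y - 1 \right)}}{2} is an antiderivative of f.
Check: d/dy[- \frac{3 \cos{\left(3 y - 1 \right)}}{2}] = \frac{9 \sin{\left(3 y - 1 \right)}}{2} = f(y).
F(-1) = - \frac{3 \cos{\left(4 \right)}}{2}; F(-3/2) = - \frac{3 \cos{\left(\frac{11}{2} \right)}}{2}.
Integral = F(-1) - F(-3/2) = - \frac{3 \cos{\left(4 \right)}}{2} + \frac{3 \cos{\left(\frac{11}{2} \right)}}{2}.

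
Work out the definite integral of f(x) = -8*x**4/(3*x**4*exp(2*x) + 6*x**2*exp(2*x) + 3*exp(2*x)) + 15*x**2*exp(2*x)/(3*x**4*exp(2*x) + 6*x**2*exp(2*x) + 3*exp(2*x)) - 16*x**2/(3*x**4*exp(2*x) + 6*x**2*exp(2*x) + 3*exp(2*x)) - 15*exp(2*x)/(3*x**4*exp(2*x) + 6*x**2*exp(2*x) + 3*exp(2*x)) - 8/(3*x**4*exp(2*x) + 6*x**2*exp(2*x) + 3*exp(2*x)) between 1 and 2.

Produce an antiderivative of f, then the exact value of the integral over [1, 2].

The integrand splits into summands that can be handled one at a time.
F(x) = -5*x/(x**2 + 1) + 4*exp(-2*x)/3 is an antiderivative of f.
Check: d/dx[-5*x/(x**2 + 1) + 4*exp(-2*x)/3] = (-8*x**4 + 15*x**2*exp(2*x) - 16*x**2 - 15*exp(2*x) - 8)/(3*x**4*exp(2*x) + 6*x**2*exp(2*x) + 3*exp(2*x)), which equals f(x).
F(2) = -2 + 4*exp(-4)/3; F(1) = -5/2 + 4*exp(-2)/3.
Integral = F(2) - F(1) = -4*exp(-2)/3 + 4*exp(-4)/3 + 1/2.

Antiderivative: F(x) = -5*x/(x**2 + 1) + 4*exp(-2*x)/3; value = -4*exp(-2)/3 + 4*exp(-4)/3 + 1/2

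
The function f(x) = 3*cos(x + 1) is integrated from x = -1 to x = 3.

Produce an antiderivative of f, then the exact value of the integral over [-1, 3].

Check any antiderivative F(x) by computing F'(x) and comparing it with f(x).
F(x) = 3*sin(x + 1) is an antiderivative of f.
Check: d/dx[3*sin(x + 1)] = 3*cos(x + 1) = f(x).
F(3) = 3*sin(4); F(-1) = 0.
Integral = F(3) - F(-1) = 3*sin(4).

Antiderivative: F(x) = 3*sin(x + 1); value = 3*sin(4)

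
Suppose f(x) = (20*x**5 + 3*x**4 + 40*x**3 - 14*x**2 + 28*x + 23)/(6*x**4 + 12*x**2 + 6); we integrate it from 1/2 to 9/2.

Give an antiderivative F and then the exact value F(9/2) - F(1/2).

Antiderivative: F(x) = 5*x**2/3 + x/2 + 5*x/(3*x**2/2 + 3/2) - 1/(3*x**2/2 + 3/2); value = 8978/255

Check any antiderivative F(x) by computing F'(x) and comparing it with f(x).
F(x) = 5*x**2/3 + x/2 + 5*x/(3*x**2/2 + 3/2) - 1/(3*x**2/2 + 3/2) is an antiderivative of f.
Check: d/dx[5*x**2/3 + x/2 + 5*x/(3*x**2/2 + 3/2) - 1/(3*x**2/2 + 3/2)] = (20*x**5 + 3*x**4 + 40*x**3 - 14*x**2 + 28*x + 23)/(6*x**4 + 12*x**2 + 6) = f(x).
F(9/2) = 9352/255; F(1/2) = 22/15.
Integral = F(9/2) - F(1/2) = 8978/255.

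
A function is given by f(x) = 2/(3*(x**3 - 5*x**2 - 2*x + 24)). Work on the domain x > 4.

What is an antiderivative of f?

An antiderivative is F(x) = log(x - 4)/9 - 2*log(x - 3)/15 + log(x + 2)/45.

Factor the denominator (3*(x - 4)*(x - 3)*(x + 2)) and decompose: f = 1/(45*(x + 2)) - 2/(15*(x - 3)) + 1/(9*(x - 4)); each piece integrates to a log, atan, or power term.
Check: d/dx[log(x - 4)/9 - 2*log(x - 3)/15 + log(x + 2)/45] = 2/(3*x**3 - 15*x**2 - 6*x + 72), which equals f(x).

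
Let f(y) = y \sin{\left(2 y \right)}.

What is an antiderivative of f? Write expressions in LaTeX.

Recover f(y) by differentiating a candidate F(y); any mismatch rules it out.
Check: d/dy[- \frac{2 y \cos{\left(2 y \right)} - \sin{\left(2 y \right)}}{4}] = y \sin{\left(2 y \right)} = f(y).

An antiderivative is F(y) = - \frac{2 y \cos{\left(2 y \right)} - \sin{\left(2 y \right)}}{4}.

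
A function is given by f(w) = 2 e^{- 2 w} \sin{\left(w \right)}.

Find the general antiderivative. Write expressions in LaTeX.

F(w) = \frac{\left(- 4 \sin{\left(w \right)} - 2 \cos{\left(w \right)}\right) e^{- 2 w}}{5} + C

An antiderivative F(w) passes only if d/dw[F] lands on f(w) exactly.
Check: d/dw[\frac{\left(- 4 \sin{\left(w \right)} - 2 \cos{\left(w \right)}\right) e^{- 2 w}}{5}] = 2 e^{- 2 w} \sin{\left(w \right)} = f(w).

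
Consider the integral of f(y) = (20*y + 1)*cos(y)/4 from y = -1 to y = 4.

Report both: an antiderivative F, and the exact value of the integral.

Antiderivative: F(y) = (20*y*sin(y) + sin(y) + 20*cos(y))/4; value = 81*sin(4)/4 - 19*sin(1)/4 + 5*cos(4) - 5*cos(1)

A first test for any F(y): its y-derivative must equal f(y) identically.
F(y) = (20*y*sin(y) + sin(y) + 20*cos(y))/4 is an antiderivative of f.
Check: d/dy[(20*y*sin(y) + sin(y) + 20*cos(y))/4] = 5*y*cos(y) + cos(y)/4, which equals f(y).
F(4) = 81*sin(4)/4 + 5*cos(4); F(-1) = 5*cos(1) + 19*sin(1)/4.
Integral = F(4) - F(-1) = 81*sin(4)/4 - 19*sin(1)/4 + 5*cos(4) - 5*cos(1).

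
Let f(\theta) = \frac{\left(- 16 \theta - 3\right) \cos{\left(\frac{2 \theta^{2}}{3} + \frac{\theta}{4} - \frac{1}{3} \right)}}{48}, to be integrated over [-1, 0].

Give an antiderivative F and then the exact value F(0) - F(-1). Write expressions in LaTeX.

The substitution u = \frac{2 \theta^{2}}{3} + \frac{\theta}{4} - \frac{1}{3} works: f is exactly (dF/du)*(du/d\theta) for that inner function.
F(\theta) = - \frac{\sin{\left(\frac{2 \theta^{2}}{3} + \frac{\theta}{4} - \frac{1}{3} \right)}}{4} is an antiderivative of f.
Check: d/d\theta[- \frac{\sin{\left(\frac{2 \theta^{2}}{3} + \frac{\theta}{4} - \frac{1}{3} \right)}}{4}] = - \frac{\theta \cos{\left(\frac{2 \theta^{2}}{3} + \frac{\theta}{4} - \frac{1}{3} \right)}}{3} - \frac{\cos{\left(\frac{2 \theta^{2}}{3} + \frac{\theta}{4} - \frac{1}{3} \right)}}{16}, which equals f(\theta).
F(0) = \frac{\sin{\left(\frac{1}{3} \right)}}{4}; F(-1) = - \frac{\sin{\left(\frac{1}{12} \right)}}{4}.
Integral = F(0) - F(-1) = \frac{\sin{\left(\frac{1}{12} \right)}}{4} + \frac{\sin{\left(\frac{1}{3} \right)}}{4}.

Antiderivative: F(\theta) = - \frac{\sin{\left(\frac{2 \theta^{2}}{3} + \frac{\theta}{4} - \frac{1}{3} \right)}}{4}; value = \frac{\sin{\left(\frac{1}{12} \right)}}{4} + \frac{\sin{\left(\frac{1}{3} \right)}}{4}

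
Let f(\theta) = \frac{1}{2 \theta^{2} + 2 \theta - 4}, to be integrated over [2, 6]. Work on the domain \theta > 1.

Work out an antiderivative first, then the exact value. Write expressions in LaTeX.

The denominator factors as 2 \left(\theta - 1\right) \left(\theta + 2\right); partial fractions split f into directly integrable pieces: - \frac{1}{6 \left(\theta + 2\right)} + \frac{1}{6 \left(\theta - 1\right)}.
F(\theta) = \frac{\log{\left(\theta - 1 \right)}}{6} - \frac{\log{\left(\theta + 2 \right)}}{6} is an antiderivative of f.
Check: d/d\theta[\frac{\log{\left(\theta - 1 \right)}}{6} - \frac{\log{\left(\theta + 2 \right)}}{6}] = \frac{1}{2 \theta^{2} + 2 \theta - 4} = f(\theta).
F(6) = - \frac{\log{\left(8 \right)}}{6} + \frac{\log{\left(5 \right)}}{6}; F(2) = - \frac{\log{\left(4 \right)}}{6}.
Integral = F(6) - F(2) = - \frac{\log{\left(8 \right)}}{6} + \frac{\log{\left(4 \right)}}{6} + \frac{\log{\left(5 \right)}}{6}.

Antiderivative: F(\theta) = \frac{\log{\left(\theta - 1 \right)}}{6} - \frac{\log{\left(\theta + 2 \right)}}{6}; value = - \frac{\log{\left(8 \right)}}{6} + \frac{\log{\left(4 \right)}}{6} + \frac{\log{\left(5 \right)}}{6}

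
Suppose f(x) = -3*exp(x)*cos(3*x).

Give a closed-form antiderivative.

Whatever form F(x) takes, F'(x) = f(x) is non-negotiable.
Check: d/dx[-9*exp(x)*sin(3*x)/10 - 3*exp(x)*cos(3*x)/10] = -3*exp(x)*cos(3*x) = f(x).

An antiderivative is F(x) = -9*exp(x)*sin(3*x)/10 - 3*exp(x)*cos(3*x)/10.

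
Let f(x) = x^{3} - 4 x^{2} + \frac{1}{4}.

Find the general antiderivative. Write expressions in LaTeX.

Integrate term by term and add the pieces.
Check: d/dx[\frac{x \left(3 x^{3} - 16 x^{2} + 3\right)}{12}] = x^{3} - 4 x^{2} + \frac{1}{4} = f(x).

F(x) = \frac{x \left(3 x^{3} - 16 x^{2} + 3\right)}{12} + C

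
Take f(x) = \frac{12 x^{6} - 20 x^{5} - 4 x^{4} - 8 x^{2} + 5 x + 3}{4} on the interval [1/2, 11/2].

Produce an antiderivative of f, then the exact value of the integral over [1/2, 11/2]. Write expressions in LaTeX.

Antiderivative: F(x) = \frac{3 x^{7}}{7} - \frac{5 x^{6}}{6} - \frac{x^{5}}{5} - \frac{2 x^{3}}{3} + \frac{5 x^{2}}{8} + \frac{3 x}{4}; value = \frac{55218425}{1344}

A candidate is checked by its d/dx: the result must match f(x).
F(x) = \frac{3 x^{7}}{7} - \frac{5 x^{6}}{6} - \frac{x^{5}}{5} - \frac{2 x^{3}}{3} + \frac{5 x^{2}}{8} + \frac{3 x}{4} is an antiderivative of f.
Check: d/dx[\frac{3 x^{7}}{7} - \frac{5 x^{6}}{6} - \frac{x^{5}}{5} - \frac{2 x^{3}}{3} + \frac{5 x^{2}}{8} + \frac{3 x}{4}] = 3 x^{6} - 5 x^{5} - x^{4} - 2 x^{2} + \frac{5 x}{4} + \frac{3}{4}, which equals f(x).
F(11/2) = \frac{23007919}{560}; F(1/2) = \frac{2903}{6720}.
Integral = F(11/2) - F(1/2) = \frac{55218425}{1344}.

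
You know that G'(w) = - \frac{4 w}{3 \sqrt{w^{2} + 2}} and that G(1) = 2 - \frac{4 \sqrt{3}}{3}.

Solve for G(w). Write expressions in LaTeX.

The substitution u = w^{2} + 2 works: G'(w) is exactly (dG/du)*(du/dw) for that inner function.
A general antiderivative is - \frac{4 \sqrt{w^{2} + 2}}{3} + C.
The condition gives C = 2 - \frac{4 \sqrt{3}}{3} - (- \frac{4 \sqrt{3}}{3}) = 2.
So G(w) = 2 - \frac{4 \sqrt{w^{2} + 2}}{3}.
Check: d/dw[2 - \frac{4 \sqrt{w^{2} + 2}}{3}] = - \frac{4 w}{3 \sqrt{w^{2} + 2}} = G'(w).

G(w) = 2 - \frac{4 \sqrt{w^{2} + 2}}{3}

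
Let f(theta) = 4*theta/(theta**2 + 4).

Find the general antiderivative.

F(theta) = 2*log(3*theta**2/2 + 6) + C

The substitution u = 3*theta**2/2 + 6 works: f is exactly (dF/du)*(du/dtheta) for that inner function.
Check: d/dtheta[2*log(3*theta**2/2 + 6)] = 4*theta/(theta**2 + 4) = f(theta).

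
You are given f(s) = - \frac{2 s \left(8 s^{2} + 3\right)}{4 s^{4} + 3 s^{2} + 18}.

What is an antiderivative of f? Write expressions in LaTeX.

f matches the chain-rule pattern g'(h)*h' with inner function h(s) = \frac{2 s^{4}}{3} + \frac{s^{2}}{2} + 3; substituting u = h(s) collapses the integral.
Check: d/ds[- \log{\left(\frac{2 s^{4}}{3} + \frac{s^{2}}{2} + 3 \right)}] = \frac{- 16 s^{3} - 6 s}{4 s^{4} + 3 s^{2} + 18}, which equals f(s).

An antiderivative is F(s) = - \log{\left(\frac{2 s^{4}}{3} + \frac{s^{2}}{2} + 3 \right)}.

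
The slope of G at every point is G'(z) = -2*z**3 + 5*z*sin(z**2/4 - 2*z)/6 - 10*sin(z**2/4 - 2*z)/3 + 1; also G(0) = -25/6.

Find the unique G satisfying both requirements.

G(z) = -z**4/2 + z - 5*cos(z**2/4 - 2*z)/3 - 5/2

The integrand splits into summands that can be handled one at a time.
A general antiderivative is -z**4/2 + z - 5*cos(z**2/4 - 2*z)/3 - 3 + C.
The condition gives C = -25/6 - (-14/3) = 1/2.
So G(z) = -z**4/2 + z - 5*cos(z**2/4 - 2*z)/3 - 5/2.
Check: d/dz[-z**4/2 + z - 5*cos(z**2/4 - 2*z)/3 - 5/2] = -2*z**3 + 5*z*sin(z**2/4 - 2*z)/6 - 10*sin(z**2/4 - 2*z)/3 + 1 = G'(z).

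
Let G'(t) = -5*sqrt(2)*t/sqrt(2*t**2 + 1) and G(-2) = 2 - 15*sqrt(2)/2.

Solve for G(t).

G(t) = 2 - 5*sqrt(t**2 + 1/2)

The substitution u = t**2 + 1/2 works: G'(t) is exactly (dG/du)*(du/dt) for that inner function.
A general antiderivative is -5*sqrt(t**2 + 1/2) + C.
The condition gives C = 2 - 15*sqrt(2)/2 - (-15*sqrt(2)/2) = 2.
So G(t) = 2 - 5*sqrt(t**2 + 1/2).
Check: d/dt[2 - 5*sqrt(t**2 + 1/2)] = -5*sqrt(2)*t/sqrt(2*t**2 + 1) = G'(t).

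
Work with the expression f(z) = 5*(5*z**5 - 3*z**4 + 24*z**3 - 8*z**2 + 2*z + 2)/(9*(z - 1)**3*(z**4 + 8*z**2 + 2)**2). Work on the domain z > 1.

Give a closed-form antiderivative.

Since d/dz undoes antidifferentiation here, F'(z) = f(z) is required of F(z).
Check: d/dz[-5*z/(9*(z - 1)**2*(z**4 + 8*z**2 + 2))] = (25*z**5 - 15*z**4 + 120*z**3 - 40*z**2 + 10*z + 10)/(9*z**11 - 27*z**10 + 171*z**9 - 441*z**8 + 1044*z**7 - 1980*z**6 + 2124*z**5 - 1476*z**4 + 900*z**3 - 396*z**2 + 108*z - 36), which equals f(z).

An antiderivative is F(z) = -5*z/(9*(z - 1)**2*(z**4 + 8*z**2 + 2)).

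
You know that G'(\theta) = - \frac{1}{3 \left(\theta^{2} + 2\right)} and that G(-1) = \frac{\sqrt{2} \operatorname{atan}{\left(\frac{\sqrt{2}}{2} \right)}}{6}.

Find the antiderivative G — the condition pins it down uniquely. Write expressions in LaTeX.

Recover the given G'(\theta) by differentiating a candidate G(\theta); any mismatch rules it out.
A general antiderivative is - \frac{\sqrt{2} \operatorname{atan}{\left(\frac{\sqrt{2} \theta}{2} \right)}}{6} + C.
The condition gives C = \frac{\sqrt{2} \operatorname{atan}{\left(\frac{\sqrt{2}}{2} \right)}}{6} - (\frac{\sqrt{2} \operatorname{atan}{\left(\frac{\sqrt{2}}{2} \right)}}{6}) = 0.
So G(\theta) = - \frac{\sqrt{2} \operatorname{atan}{\left(\frac{\sqrt{2} \theta}{2} \right)}}{6}.
Check: d/d\theta[- \frac{\sqrt{2} \operatorname{atan}{\left(\frac{\sqrt{2} \theta}{2} \right)}}{6}] = - \frac{1}{3 \theta^{2} + 6}, which equals G'(\theta).

G(\theta) = - \frac{\sqrt{2} \operatorname{atan}{\left(\frac{\sqrt{2} \theta}{2} \right)}}{6}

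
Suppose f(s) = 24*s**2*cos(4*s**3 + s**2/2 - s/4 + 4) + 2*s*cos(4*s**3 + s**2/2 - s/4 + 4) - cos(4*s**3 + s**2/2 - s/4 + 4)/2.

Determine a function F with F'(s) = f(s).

An antiderivative is F(s) = 2*sin(4*s**3 + s**2/2 - s/4 + 4).

The substitution u = 4*s**3 + s**2/2 - s/4 + 4 works: f is exactly (dF/du)*(du/ds) for that inner function.
Check: d/ds[2*sin(4*s**3 + s**2/2 - s/4 + 4)] = 24*s**2*cos(4*s**3 + s**2/2 - s/4 + 4) + 2*s*cos(4*s**3 + s**2/2 - s/4 + 4) - cos(4*s**3 + s**2/2 - s/4 + 4)/2 = f(s).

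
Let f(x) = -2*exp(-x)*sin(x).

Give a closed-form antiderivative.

An antiderivative is F(x) = (sin(x) + cos(x))*exp(-x).

Recover f(x) by differentiating a candidate F(x); any mismatch rules it out.
Check: d/dx[(sin(x) + cos(x))*exp(-x)] = -2*exp(-x)*sin(x) = f(x).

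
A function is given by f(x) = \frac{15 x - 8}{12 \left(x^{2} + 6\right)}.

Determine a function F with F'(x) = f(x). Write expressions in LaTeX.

Since d/dx undoes antidifferentiation here, F'(x) = f(x) is required of F(x).
Check: d/dx[\frac{45 \log{\left(x^{2} + 6 \right)} - 8 \sqrt{6} \operatorname{atan}{\left(\frac{\sqrt{6} x}{6} \right)}}{72}] = \frac{15 x - 8}{12 x^{2} + 72}, which equals f(x).

An antiderivative is F(x) = \frac{45 \log{\left(x^{2} + 6 \right)} - 8 \sqrt{6} \operatorname{atan}{\left(\frac{\sqrt{6} x}{6} \right)}}{72}.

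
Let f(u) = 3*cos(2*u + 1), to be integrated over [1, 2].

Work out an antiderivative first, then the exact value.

Antiderivative: F(u) = 3*sin(2*u + 1)/2; value = 3*sin(5)/2 - 3*sin(3)/2

An antiderivative F(u) passes only if d/du[F] lands on f(u) exactly.
F(u) = 3*sin(2*u + 1)/2 is an antiderivative of f.
Check: d/du[3*sin(2*u + 1)/2] = 3*cos(2*u + 1) = f(u).
F(2) = 3*sin(5)/2; F(1) = 3*sin(3)/2.
Integral = F(2) - F(1) = 3*sin(5)/2 - 3*sin(3)/2.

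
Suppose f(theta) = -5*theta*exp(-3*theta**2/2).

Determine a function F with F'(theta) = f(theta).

An antiderivative is F(theta) = 5*exp(-3*theta**2/2)/3.

f matches the chain-rule pattern g'(h)*h' with inner function h(theta) = -3*theta**2/2; substituting u = h(theta) collapses the integral.
Check: d/dtheta[5*exp(-3*theta**2/2)/3] = -5*theta*exp(-3*theta**2/2) = f(theta).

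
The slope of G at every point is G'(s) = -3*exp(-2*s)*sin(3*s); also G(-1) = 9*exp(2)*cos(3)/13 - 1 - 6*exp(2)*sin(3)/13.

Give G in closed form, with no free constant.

A first test for any G(s): its s-derivative must equal the given G'(s).
A general antiderivative is 6*exp(-2*s)*sin(3*s)/13 + 9*exp(-2*s)*cos(3*s)/13 + C.
The condition gives C = 9*exp(2)*cos(3)/13 - 1 - 6*exp(2)*sin(3)/13 - (9*exp(2)*cos(3)/13 - 6*exp(2)*sin(3)/13) = -1.
So G(s) = (-13*exp(2*s) + 6*sin(3*s) + 9*cos(3*s))*exp(-2*s)/13.
Check: d/ds[(-13*exp(2*s) + 6*sin(3*s) + 9*cos(3*s))*exp(-2*s)/13] = -3*exp(-2*s)*sin(3*s) = G'(s).

G(s) = (-13*exp(2*s) + 6*sin(3*s) + 9*cos(3*s))*exp(-2*s)/13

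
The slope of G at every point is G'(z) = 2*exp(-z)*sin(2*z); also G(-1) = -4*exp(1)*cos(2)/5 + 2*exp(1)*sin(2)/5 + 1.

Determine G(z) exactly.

Recover the given G'(z) by differentiating a candidate G(z); any mismatch rules it out.
A general antiderivative is -2*exp(-z)*sin(2*z)/5 - 4*exp(-z)*cos(2*z)/5 + C.
The condition gives C = -4*exp(1)*cos(2)/5 + 2*exp(1)*sin(2)/5 + 1 - (-4*exp(1)*cos(2)/5 + 2*exp(1)*sin(2)/5) = 1.
So G(z) = -(-5*exp(z) + 2*sin(2*z) + 4*cos(2*z))*exp(-z)/5.
Check: d/dz[-(-5*exp(z) + 2*sin(2*z) + 4*cos(2*z))*exp(-z)/5] = 2*exp(-z)*sin(2*z) = G'(z).

G(z) = -(-5*exp(z) + 2*sin(2*z) + 4*cos(2*z))*exp(-z)/5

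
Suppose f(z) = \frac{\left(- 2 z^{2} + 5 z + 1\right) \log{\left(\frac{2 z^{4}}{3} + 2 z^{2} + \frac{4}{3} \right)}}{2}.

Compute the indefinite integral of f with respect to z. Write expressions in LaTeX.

F(z) = - \frac{z^{3} \log{\left(\frac{2 z^{4}}{3} + 2 z^{2} + \frac{4}{3} \right)}}{3} + \frac{4 z^{3}}{9} + \frac{5 z^{2} \log{\left(\frac{2 z^{4}}{3} + 2 z^{2} + \frac{4}{3} \right)}}{4} - \frac{5 z^{2}}{2} + \frac{z \log{\left(\frac{2 z^{4}}{3} + 2 z^{2} + \frac{4}{3} \right)}}{2} - 4 z + \frac{5 \log{\left(z^{2} + 1 \right)}}{4} + \frac{5 \log{\left(z^{2} + 2 \right)}}{2} + \frac{5 \operatorname{atan}{\left(z \right)}}{3} + \frac{7 \sqrt{2} \operatorname{atan}{\left(\frac{\sqrt{2} z}{2} \right)}}{3} + C

Recover f(z) by differentiating a candidate F(z); any mismatch rules it out.
Check: d/dz[- \frac{z^{3} \log{\left(\frac{2 z^{4}}{3} + 2 z^{2} + \frac{4}{3} \right)}}{3} + \frac{4 z^{3}}{9} + \frac{5 z^{2} \log{\left(\frac{2 z^{4}}{3} + 2 z^{2} + \frac{4}{3} \right)}}{4} - \frac{5 z^{2}}{2} + \frac{z \log{\left(\frac{2 z^{4}}{3} + 2 z^{2} + \frac{4}{3} \right)}}{2} - 4 z + \frac{5 \log{\left(z^{2} + 1 \right)}}{4} + \frac{5 \log{\left(z^{2} + 2 \right)}}{2} + \frac{5 \operatorname{atan}{\left(z \right)}}{3} + \frac{7 \sqrt{2} \operatorname{atan}{\left(\frac{\sqrt{2} z}{2} \right)}}{3}] = - z^{2} \log{\left(\frac{z^{4}}{3} + z^{2} + \frac{2}{3} \right)} - z^{2} \log{\left(2 \right)} + \frac{5 z \log{\left(\frac{z^{4}}{3} + z^{2} + \frac{2}{3} \right)}}{2} + \frac{5 z \log{\left(2 \right)}}{2} + \frac{\log{\left(\frac{z^{4}}{3} + z^{2} + \frac{2}{3} \right)}}{2} + \frac{\log{\left(2 \right)}}{2}, which equals f(z).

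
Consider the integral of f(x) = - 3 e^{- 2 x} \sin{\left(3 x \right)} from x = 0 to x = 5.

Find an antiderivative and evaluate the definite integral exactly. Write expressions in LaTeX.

Whatever form F(x) takes, F'(x) = f(x) is non-negotiable.
F(x) = \frac{6 e^{- 2 x} \sin{\left(3 x \right)}}{13} + \frac{9 e^{- 2 x} \cos{\left(3 x \right)}}{13} is an antiderivative of f.
Check: d/dx[\frac{6 e^{- 2 x} \sin{\left(3 x \right)}}{13} + \frac{9 e^{- 2 x} \cos{\left(3 x \right)}}{13}] = - 3 e^{- 2 x} \sin{\left(3 x \right)} = f(x).
F(5) = \frac{9 \cos{\left(15 \right)}}{13 e^{10}} + \frac{6 \sin{\left(15 \right)}}{13 e^{10}}; F(0) = \frac{9}{13}.
Integral = F(5) - F(0) = - \frac{9}{13} + \frac{9 \cos{\left(15 \right)}}{13 e^{10}} + \frac{6 \sin{\left(15 \right)}}{13 e^{10}}.

Antiderivative: F(x) = \frac{6 e^{- 2 x} \sin{\left(3 x \right)}}{13} + \frac{9 e^{- 2 x} \cos{\left(3 x \right)}}{13}; value = - \frac{9}{13} + \frac{9 \cos{\left(15 \right)}}{13 e^{10}} + \frac{6 \sin{\left(15 \right)}}{13 e^{10}}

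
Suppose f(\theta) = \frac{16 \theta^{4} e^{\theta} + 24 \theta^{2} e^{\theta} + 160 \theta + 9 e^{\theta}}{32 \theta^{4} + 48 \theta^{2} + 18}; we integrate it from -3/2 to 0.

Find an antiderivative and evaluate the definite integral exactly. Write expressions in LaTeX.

Recover f(\theta) by differentiating a candidate F(\theta); any mismatch rules it out.
F(\theta) = \frac{4 \theta^{2} e^{\theta} + 3 e^{\theta} - 20}{2 \left(4 \theta^{2} + 3\right)} is an antiderivative of f.
Check: d/d\theta[\frac{4 \theta^{2} e^{\theta} + 3 e^{\theta} - 20}{2 \left(4 \theta^{2} + 3\right)}] = \frac{16 \theta^{4} e^{\theta} + 24 \theta^{2} e^{\theta} + 160 \theta + 9 e^{\theta}}{32 \theta^{4} + 48 \theta^{2} + 18} = f(\theta).
F(0) = - \frac{17}{6}; F(-3/2) = - \frac{5}{6} + \frac{1}{2 e^{\frac{3}{2}}}.
Integral = F(0) - F(-3/2) = -2 - \frac{1}{2 e^{\frac{3}{2}}}.

Antiderivative: F(\theta) = \frac{4 \theta^{2} e^{\theta} + 3 e^{\theta} - 20}{2 \left(4 \theta^{2} + 3\right)}; value = -2 - \frac{1}{2 e^{\frac{3}{2}}}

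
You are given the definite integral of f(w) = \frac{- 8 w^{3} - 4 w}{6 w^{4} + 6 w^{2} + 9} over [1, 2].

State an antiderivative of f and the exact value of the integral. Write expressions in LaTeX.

The substitution u = w^{4} + w^{2} + \frac{3}{2} works: f is exactly (dF/du)*(du/dw) for that inner function.
F(w) = - \frac{\log{\left(w^{4} + w^{2} + \frac{3}{2} \right)}}{3} is an antiderivative of f.
Check: d/dw[- \frac{\log{\left(w^{4} + w^{2} + \frac{3}{2} \right)}}{3}] = \frac{- 8 w^{3} - 4 w}{6 w^{4} + 6 w^{2} + 9} = f(w).
F(2) = - \frac{\log{\left(\frac{43}{2} \right)}}{3}; F(1) = - \frac{\log{\left(\frac{7}{2} \right)}}{3}.
Integral = F(2) - F(1) = - \frac{\log{\left(\frac{43}{2} \right)}}{3} + \frac{\log{\left(\frac{7}{2} \right)}}{3}.

Antiderivative: F(w) = - \frac{\log{\left(w^{4} + w^{2} + \frac{3}{2} \right)}}{3}; value = - \frac{\log{\left(\frac{43}{2} \right)}}{3} + \frac{\log{\left(\frac{7}{2} \right)}}{3}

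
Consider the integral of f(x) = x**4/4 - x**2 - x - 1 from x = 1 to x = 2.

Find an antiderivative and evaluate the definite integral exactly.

Integrate term by term and add the pieces.
F(x) = x**5/20 - x**3/3 - x**2/2 - x is an antiderivative of f.
Check: d/dx[x**5/20 - x**3/3 - x**2/2 - x] = x**4/4 - x**2 - x - 1 = f(x).
F(2) = -76/15; F(1) = -107/60.
Integral = F(2) - F(1) = -197/60.

Antiderivative: F(x) = x**5/20 - x**3/3 - x**2/2 - x; value = -197/60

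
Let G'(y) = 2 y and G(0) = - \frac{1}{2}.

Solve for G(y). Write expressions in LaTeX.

G(y) = y^{2} - \frac{1}{2}

Check a candidate G(y) by differentiating: d/dy[G] must match the given G'(y).
A general antiderivative is y^{2} - 1 + C.
The condition gives C = - \frac{1}{2} - (-1) = \frac{1}{2}.
So G(y) = y^{2} - \frac{1}{2}.
Check: d/dy[y^{2} - \frac{1}{2}] = 2 y = G'(y).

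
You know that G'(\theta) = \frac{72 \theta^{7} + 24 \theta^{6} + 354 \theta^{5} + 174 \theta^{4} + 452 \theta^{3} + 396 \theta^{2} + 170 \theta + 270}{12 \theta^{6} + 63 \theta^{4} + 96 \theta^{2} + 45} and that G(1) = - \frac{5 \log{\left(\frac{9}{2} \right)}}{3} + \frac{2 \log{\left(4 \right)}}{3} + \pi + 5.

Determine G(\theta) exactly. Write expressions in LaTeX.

The proposed G(\theta) is checked by its d/d\theta: the result must match the given G'(\theta).
A general antiderivative is 3 \theta^{2} + 2 \theta + \frac{2 \log{\left(\theta^{2} + 3 \right)}}{3} - \frac{5 \log{\left(2 \theta^{2} + \frac{5}{2} \right)}}{3} + 4 \operatorname{atan}{\left(\theta \right)} + C.
The condition gives C = - \frac{5 \log{\left(\frac{9}{2} \right)}}{3} + \frac{2 \log{\left(4 \right)}}{3} + \pi + 5 - (- \frac{5 \log{\left(\frac{9}{2} \right)}}{3} + \frac{2 \log{\left(4 \right)}}{3} + \pi + 5) = 0.
So G(\theta) = \frac{9 \theta^{2} + 6 \theta + 2 \log{\left(\theta^{2} + 3 \right)} - 5 \log{\left(2 \theta^{2} + \frac{5}{2} \right)} + 12 \operatorname{atan}{\left(\theta \right)}}{3}.
Check: d/d\theta[\frac{9 \theta^{2} + 6 \theta + 2 \log{\left(\theta^{2} + 3 \right)} - 5 \log{\left(2 \theta^{2} + \frac{5}{2} \right)} + 12 \operatorname{atan}{\left(\theta \right)}}{3}] = \frac{72 \theta^{7} + 24 \theta^{6} + 354 \theta^{5} + 174 \theta^{4} + 452 \theta^{3} + 396 \theta^{2} + 170 \theta + 270}{12 \theta^{6} + 63 \theta^{4} + 96 \theta^{2} + 45} = G'(\theta).

G(\theta) = \frac{9 \theta^{2} + 6 \theta + 2 \log{\left(\theta^{2} + 3 \right)} - 5 \log{\left(2 \theta^{2} + \frac{5}{2} \right)} + 12 \operatorname{atan}{\left(\theta \right)}}{3}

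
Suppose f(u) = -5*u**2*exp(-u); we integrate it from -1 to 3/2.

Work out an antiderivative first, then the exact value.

Recognize the product-rule pattern: f = v'r + vr' with v = 5*u**2 + 10*u + 10, r = exp(-u), so integration by parts undoes it.
F(u) = 5*(u**2 + 2*u + 2)*exp(-u) is an antiderivative of f.
Check: d/du[5*(u**2 + 2*u + 2)*exp(-u)] = -5*u**2*exp(-u) = f(u).
F(3/2) = 145*exp(-3/2)/4; F(-1) = 5*exp(1).
Integral = F(3/2) - F(-1) = -5*exp(1) + 145*exp(-3/2)/4.

Antiderivative: F(u) = 5*(u**2 + 2*u + 2)*exp(-u); value = -5*exp(1) + 145*exp(-3/2)/4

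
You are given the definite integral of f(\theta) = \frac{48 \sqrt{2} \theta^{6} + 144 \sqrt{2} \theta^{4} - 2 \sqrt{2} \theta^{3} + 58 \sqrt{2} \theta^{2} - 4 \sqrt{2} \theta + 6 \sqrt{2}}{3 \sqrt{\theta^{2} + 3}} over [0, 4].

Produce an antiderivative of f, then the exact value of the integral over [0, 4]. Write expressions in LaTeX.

Antiderivative: F(\theta) = \frac{8 \theta^{5} \sqrt{2 \theta^{2} + 6}}{3} + 2 \theta^{3} \sqrt{2 \theta^{2} + 6} - \frac{2 \theta^{2} \sqrt{2 \theta^{2} + 6}}{9} + \frac{2 \theta \sqrt{2 \theta^{2} + 6}}{3}; value = \frac{25720 \sqrt{38}}{9}

Recognize the product-rule pattern: f = u'v + uv' with u = \frac{2 \sqrt{2 \theta^{2} + 6}}{3}, v = 4 \theta^{5} + 3 \theta^{3} - \frac{\theta^{2}}{3} + \theta, so integration by parts undoes it.
F(\theta) = \frac{8 \theta^{5} \sqrt{2 \theta^{2} + 6}}{3} + 2 \theta^{3} \sqrt{2 \theta^{2} + 6} - \frac{2 \theta^{2} \sqrt{2 \theta^{2} + 6}}{9} + \frac{2 \theta \sqrt{2 \theta^{2} + 6}}{3} is an antiderivative of f.
Check: d/d\theta[\frac{8 \theta^{5} \sqrt{2 \theta^{2} + 6}}{3} + 2 \theta^{3} \sqrt{2 \theta^{2} + 6} - \frac{2 \theta^{2} \sqrt{2 \theta^{2} + 6}}{9} + \frac{2 \theta \sqrt{2 \theta^{2} + 6}}{3}] = \frac{48 \sqrt{2} \theta^{6} + 144 \sqrt{2} \theta^{4} - 2 \sqrt{2} \theta^{3} + 58 \sqrt{2} \theta^{2} - 4 \sqrt{2} \theta + 6 \sqrt{2}}{3 \sqrt{\theta^{2} + 3}} = f(\theta).
F(4) = \frac{25720 \sqrt{38}}{9}; F(0) = 0.
Integral = F(4) - F(0) = \frac{25720 \sqrt{38}}{9}.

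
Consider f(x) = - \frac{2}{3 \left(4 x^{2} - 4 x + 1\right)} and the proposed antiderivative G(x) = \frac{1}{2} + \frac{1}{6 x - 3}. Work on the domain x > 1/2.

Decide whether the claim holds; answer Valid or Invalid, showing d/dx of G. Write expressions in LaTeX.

Valid. The derivative of G reproduces f.

d/dx[G] = - \frac{2}{12 x^{2} - 12 x + 3}
This equals f(x) exactly, so the claim holds.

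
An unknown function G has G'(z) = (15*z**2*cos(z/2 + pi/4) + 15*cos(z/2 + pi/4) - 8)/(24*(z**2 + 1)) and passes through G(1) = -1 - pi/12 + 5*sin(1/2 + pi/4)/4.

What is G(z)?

G(z) = (15*sin(z/2 + pi/4) - 4*atan(z) - 12)/12

Differentiate the proposed G(z) back; it has to land on the given G'(z).
A general antiderivative is 5*sin(z/2 + pi/4)/4 - atan(z)/3 + C.
The condition gives C = -1 - pi/12 + 5*sin(1/2 + pi/4)/4 - (-pi/12 + 5*sin(1/2 + pi/4)/4) = -1.
So G(z) = (15*sin(z/2 + pi/4) - 4*atan(z) - 12)/12.
Check: d/dz[(15*sin(z/2 + pi/4) - 4*atan(z) - 12)/12] = (15*z**2*cos(z/2 + pi/4) + 15*cos(z/2 + pi/4) - 8)/(24*z**2 + 24), which equals G'(z).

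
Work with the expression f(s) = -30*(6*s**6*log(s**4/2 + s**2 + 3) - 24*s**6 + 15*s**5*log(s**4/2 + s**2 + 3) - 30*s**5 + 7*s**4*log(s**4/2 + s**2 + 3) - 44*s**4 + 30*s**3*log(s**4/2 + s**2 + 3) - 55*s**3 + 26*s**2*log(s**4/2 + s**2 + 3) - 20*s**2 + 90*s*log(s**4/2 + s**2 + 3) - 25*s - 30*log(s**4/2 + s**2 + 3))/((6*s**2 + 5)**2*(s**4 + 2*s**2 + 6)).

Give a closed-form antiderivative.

An antiderivative is F(s) = -5*(-2*s - 5/2)*log(s**4/2 + s**2 + 3)/(2*s**2 + 5/3).

A candidate is checked by its d/ds: the result must match f(s).
Check: d/ds[-5*(-2*s - 5/2)*log(s**4/2 + s**2 + 3)/(2*s**2 + 5/3)] = (-180*s**6*log(s**4/2 + s**2 + 3) + 720*s**6 - 450*s**5*log(s**4/2 + s**2 + 3) + 900*s**5 - 210*s**4*log(s**4/2 + s**2 + 3) + 1320*s**4 - 900*s**3*log(s**4/2 + s**2 + 3) + 1650*s**3 - 780*s**2*log(s**4/2 + s**2 + 3) + 600*s**2 - 2700*s*log(s**4/2 + s**2 + 3) + 750*s + 900*log(s**4/2 + s**2 + 3))/(36*s**8 + 132*s**6 + 361*s**4 + 410*s**2 + 150), which equals f(s).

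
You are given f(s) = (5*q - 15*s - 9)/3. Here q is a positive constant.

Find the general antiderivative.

Check any antiderivative F(s) by computing F'(s) and comparing it with f(s).
Check: d/ds[5*q*s/3 - 5*s**2/2 - 3*s] = 5*q/3 - 5*s - 3, which equals f(s).

F(s) = 5*q*s/3 - 5*s**2/2 - 3*s + C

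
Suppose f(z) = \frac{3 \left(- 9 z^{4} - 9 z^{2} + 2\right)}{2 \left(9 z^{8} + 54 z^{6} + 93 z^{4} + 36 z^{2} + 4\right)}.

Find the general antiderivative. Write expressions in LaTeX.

F(z) = \frac{z}{2 \left(z^{4} + 3 z^{2} + \frac{2}{3}\right)} + C

f has the shape u'v + uv' for u = \frac{z}{2} and v = \frac{1}{z^{4} + 3 z^{2} + \frac{2}{3}} — it is the derivative of the product u*v.
Check: d/dz[\frac{z}{2 \left(z^{4} + 3 z^{2} + \frac{2}{3}\right)}] = \frac{- 27 z^{4} - 27 z^{2} + 6}{18 z^{8} + 108 z^{6} + 186 z^{4} + 72 z^{2} + 8}, which equals f(z).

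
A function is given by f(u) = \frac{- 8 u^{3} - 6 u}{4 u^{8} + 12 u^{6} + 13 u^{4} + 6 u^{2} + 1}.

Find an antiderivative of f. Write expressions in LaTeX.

The substitution w = u^{4} + \frac{3 u^{2}}{2} + \frac{1}{2} works: f is exactly (dF/dw)*(dw/du) for that inner function.
Check: d/du[\frac{1}{2 \left(u^{4} + \frac{3 u^{2}}{2} + \frac{1}{2}\right)}] = \frac{- 8 u^{3} - 6 u}{4 u^{8} + 12 u^{6} + 13 u^{4} + 6 u^{2} + 1} = f(u).

An antiderivative is F(u) = \frac{1}{2 \left(u^{4} + \frac{3 u^{2}}{2} + \frac{1}{2}\right)}.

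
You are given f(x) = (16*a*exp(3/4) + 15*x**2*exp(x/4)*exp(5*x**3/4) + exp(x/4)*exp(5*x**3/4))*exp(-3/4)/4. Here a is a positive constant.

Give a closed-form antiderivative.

Since d/dx undoes antidifferentiation here, F'(x) = f(x) is required of F(x).
Check: d/dx[4*a*x + exp(-3/4)*exp(x/4)*exp(5*x**3/4)] = (16*a*exp(3/4) + 15*x**2*exp(x/4)*exp(5*x**3/4) + exp(x/4)*exp(5*x**3/4))*exp(-3/4)/4 = f(x).

An antiderivative is F(x) = 4*a*x + exp(-3/4)*exp(x/4)*exp(5*x**3/4).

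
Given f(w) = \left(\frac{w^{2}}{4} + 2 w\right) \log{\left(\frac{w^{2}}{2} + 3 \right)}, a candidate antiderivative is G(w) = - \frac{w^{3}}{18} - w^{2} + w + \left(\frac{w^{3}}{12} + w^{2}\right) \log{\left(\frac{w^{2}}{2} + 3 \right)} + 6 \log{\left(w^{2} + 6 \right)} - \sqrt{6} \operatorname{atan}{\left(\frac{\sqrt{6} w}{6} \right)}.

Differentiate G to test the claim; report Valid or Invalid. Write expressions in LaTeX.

Valid - the claim checks out under differentiation.

d/dw[G] = \frac{w^{2} \log{\left(\frac{w^{2}}{2} + 3 \right)}}{4} + 2 w \log{\left(\frac{w^{2}}{2} + 3 \right)}
This equals f(w) exactly, so the claim holds.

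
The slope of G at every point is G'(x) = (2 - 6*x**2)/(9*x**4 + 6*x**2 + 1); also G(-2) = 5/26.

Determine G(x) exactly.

G'(x) has the shape u'v + uv' for u = 2*x/3 and v = 1/(x**2 + 1/3) — it is the derivative of the product u*v.
A general antiderivative is 2*x/(3*(x**2 + 1/3)) + C.
The condition gives C = 5/26 - (-4/13) = 1/2.
So G(x) = (3*x**2 + 4*x + 1)/(6*x**2 + 2).
Check: d/dx[(3*x**2 + 4*x + 1)/(6*x**2 + 2)] = (2 - 6*x**2)/(9*x**4 + 6*x**2 + 1) = G'(x).

G(x) = (3*x**2 + 4*x + 1)/(6*x**2 + 2)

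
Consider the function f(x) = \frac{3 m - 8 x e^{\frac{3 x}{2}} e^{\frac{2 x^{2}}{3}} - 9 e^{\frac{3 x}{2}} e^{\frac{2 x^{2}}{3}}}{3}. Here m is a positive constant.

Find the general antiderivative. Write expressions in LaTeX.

An antiderivative F(x) passes only if d/dx[F] lands on f(x) exactly.
Check: d/dx[m x - 2 e^{\frac{2 x^{2}}{3} + \frac{3 x}{2}}] = m - \frac{8 x e^{\frac{3 x}{2}} e^{\frac{2 x^{2}}{3}}}{3} - 3 e^{\frac{3 x}{2}} e^{\frac{2 x^{2}}{3}}, which equals f(x).

F(x) = m x - 2 e^{\frac{2 x^{2}}{3} + \frac{3 x}{2}} + C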